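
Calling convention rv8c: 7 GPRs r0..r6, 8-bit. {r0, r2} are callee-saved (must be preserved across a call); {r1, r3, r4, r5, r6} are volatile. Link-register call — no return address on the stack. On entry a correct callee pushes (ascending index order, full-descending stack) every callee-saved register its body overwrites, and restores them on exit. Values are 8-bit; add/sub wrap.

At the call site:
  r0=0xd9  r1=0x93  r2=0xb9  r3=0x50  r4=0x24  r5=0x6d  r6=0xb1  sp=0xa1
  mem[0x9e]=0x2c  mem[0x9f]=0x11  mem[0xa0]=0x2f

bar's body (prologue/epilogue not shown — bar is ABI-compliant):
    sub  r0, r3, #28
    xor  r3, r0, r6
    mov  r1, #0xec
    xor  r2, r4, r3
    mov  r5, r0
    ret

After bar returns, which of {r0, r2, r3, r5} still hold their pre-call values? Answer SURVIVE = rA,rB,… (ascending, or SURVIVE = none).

prologue: push r0 -> mem[0xa0]=0xd9, sp=0xa0
prologue: push r2 -> mem[0x9f]=0xb9, sp=0x9f
body[0] sub  r0, r3, #28 -> r0=0x34
body[1] xor  r3, r0, r6 -> r3=0x85
body[2] mov  r1, #0xec -> r1=0xec
body[3] xor  r2, r4, r3 -> r2=0xa1
body[4] mov  r5, r0 -> r5=0x34
epilogue: pop r2=0xb9, sp=0xa0
epilogue: pop r0=0xd9, sp=0xa1
r0: callee-saved, written=True
r2: callee-saved, written=True
r3: caller-saved, written=True
r5: caller-saved, written=True

SURVIVE = r0,r2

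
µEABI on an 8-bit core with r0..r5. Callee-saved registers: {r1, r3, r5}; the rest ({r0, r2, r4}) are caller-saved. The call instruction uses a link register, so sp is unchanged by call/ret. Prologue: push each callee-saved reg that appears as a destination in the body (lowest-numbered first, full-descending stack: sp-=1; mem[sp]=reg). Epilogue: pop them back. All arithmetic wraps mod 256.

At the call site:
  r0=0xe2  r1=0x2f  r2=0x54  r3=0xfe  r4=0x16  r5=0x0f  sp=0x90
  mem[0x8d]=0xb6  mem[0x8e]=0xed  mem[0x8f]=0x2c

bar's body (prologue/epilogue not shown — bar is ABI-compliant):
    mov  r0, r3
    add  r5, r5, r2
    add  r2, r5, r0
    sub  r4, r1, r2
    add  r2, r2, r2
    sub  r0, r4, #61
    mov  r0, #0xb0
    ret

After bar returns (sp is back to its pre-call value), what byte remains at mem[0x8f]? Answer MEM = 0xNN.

prologue: push r5 -> mem[0x8f]=0x0f, sp=0x8f
body[0] mov  r0, r3 -> r0=0xfe
body[1] add  r5, r5, r2 -> r5=0x63
body[2] add  r2, r5, r0 -> r2=0x61
body[3] sub  r4, r1, r2 -> r4=0xce
body[4] add  r2, r2, r2 -> r2=0xc2
body[5] sub  r0, r4, #61 -> r0=0x91
body[6] mov  r0, #0xb0 -> r0=0xb0
epilogue: pop r5=0x0f, sp=0x90
prologue pushed ['r5'] at ['0x8f']

MEM = 0x0f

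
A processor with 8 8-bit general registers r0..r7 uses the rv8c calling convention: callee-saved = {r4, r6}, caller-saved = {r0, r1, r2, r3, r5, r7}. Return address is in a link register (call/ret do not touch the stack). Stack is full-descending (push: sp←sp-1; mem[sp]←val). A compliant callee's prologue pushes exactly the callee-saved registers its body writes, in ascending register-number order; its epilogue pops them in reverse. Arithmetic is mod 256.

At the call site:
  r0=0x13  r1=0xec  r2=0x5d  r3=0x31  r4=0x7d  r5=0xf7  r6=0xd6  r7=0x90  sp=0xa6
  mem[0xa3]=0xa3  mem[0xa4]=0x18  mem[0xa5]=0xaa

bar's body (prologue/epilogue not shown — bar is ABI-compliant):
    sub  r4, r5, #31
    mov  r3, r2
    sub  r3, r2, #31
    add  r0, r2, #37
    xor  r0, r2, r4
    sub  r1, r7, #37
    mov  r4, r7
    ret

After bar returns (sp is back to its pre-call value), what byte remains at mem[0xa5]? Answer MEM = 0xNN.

prologue: push r4 -> mem[0xa5]=0x7d, sp=0xa5
body[0] sub  r4, r5, #31 -> r4=0xd8
body[1] mov  r3, r2 -> r3=0x5d
body[2] sub  r3, r2, #31 -> r3=0x3e
body[3] add  r0, r2, #37 -> r0=0x82
body[4] xor  r0, r2, r4 -> r0=0x85
body[5] sub  r1, r7, #37 -> r1=0x6b
body[6] mov  r4, r7 -> r4=0x90
epilogue: pop r4=0x7d, sp=0xa6
prologue pushed ['r4'] at ['0xa5']

MEM = 0x7d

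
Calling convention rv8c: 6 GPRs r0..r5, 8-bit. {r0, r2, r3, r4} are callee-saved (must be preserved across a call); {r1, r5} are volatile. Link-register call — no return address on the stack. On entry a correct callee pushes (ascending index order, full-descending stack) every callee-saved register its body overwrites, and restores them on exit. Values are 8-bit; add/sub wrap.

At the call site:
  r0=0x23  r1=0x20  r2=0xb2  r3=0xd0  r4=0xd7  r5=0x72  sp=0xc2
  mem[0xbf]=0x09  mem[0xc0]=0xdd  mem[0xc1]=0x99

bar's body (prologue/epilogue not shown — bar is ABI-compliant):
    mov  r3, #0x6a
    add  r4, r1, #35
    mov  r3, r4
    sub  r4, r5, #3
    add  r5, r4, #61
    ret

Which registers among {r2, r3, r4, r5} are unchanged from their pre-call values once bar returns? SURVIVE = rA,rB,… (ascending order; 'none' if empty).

SURVIVE = r2,r3,r4

prologue: push r3 → mem[0xc1]=0xd0, sp=0xc1
prologue: push r4 → mem[0xc0]=0xd7, sp=0xc0
body[0] mov  r3, #0x6a → r3=0x6a
body[1] add  r4, r1, #35 → r4=0x43
body[2] mov  r3, r4 → r3=0x43
body[3] sub  r4, r5, #3 → r4=0x6f
body[4] add  r5, r4, #61 → r5=0xac
epilogue: pop r4=0xd7, sp=0xc1
epilogue: pop r3=0xd0, sp=0xc2
r2: callee-saved, written=False
r3: callee-saved, written=True
r4: callee-saved, written=True
r5: caller-saved, written=True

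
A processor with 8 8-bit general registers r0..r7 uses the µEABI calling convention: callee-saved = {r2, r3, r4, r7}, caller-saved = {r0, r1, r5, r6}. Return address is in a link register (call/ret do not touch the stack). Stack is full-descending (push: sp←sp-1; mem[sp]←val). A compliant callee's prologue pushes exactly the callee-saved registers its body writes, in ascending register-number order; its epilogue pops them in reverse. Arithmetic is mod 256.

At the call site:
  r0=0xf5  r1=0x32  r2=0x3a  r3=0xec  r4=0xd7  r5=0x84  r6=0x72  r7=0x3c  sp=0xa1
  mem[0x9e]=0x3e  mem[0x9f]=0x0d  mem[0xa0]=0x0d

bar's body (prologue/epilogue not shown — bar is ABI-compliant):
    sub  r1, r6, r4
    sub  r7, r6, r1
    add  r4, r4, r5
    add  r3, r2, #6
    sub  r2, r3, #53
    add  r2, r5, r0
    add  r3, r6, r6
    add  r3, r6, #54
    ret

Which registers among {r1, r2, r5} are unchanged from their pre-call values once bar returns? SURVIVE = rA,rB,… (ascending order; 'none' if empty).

prologue: push r2 → mem[0xa0]=0x3a, sp=0xa0
prologue: push r3 → mem[0x9f]=0xec, sp=0x9f
prologue: push r4 → mem[0x9e]=0xd7, sp=0x9e
prologue: push r7 → mem[0x9d]=0x3c, sp=0x9d
body[0] sub  r1, r6, r4 → r1=0x9b
body[1] sub  r7, r6, r1 → r7=0xd7
body[2] add  r4, r4, r5 → r4=0x5b
body[3] add  r3, r2, #6 → r3=0x40
body[4] sub  r2, r3, #53 → r2=0x0b
body[5] add  r2, r5, r0 → r2=0x79
body[6] add  r3, r6, r6 → r3=0xe4
body[7] add  r3, r6, #54 → r3=0xa8
epilogue: pop r7=0x3c, sp=0x9e
epilogue: pop r4=0xd7, sp=0x9f
epilogue: pop r3=0xec, sp=0xa0
epilogue: pop r2=0x3a, sp=0xa1
r1: caller-saved, written=True
r2: callee-saved, written=True
r5: caller-saved, written=False

SURVIVE = r2,r5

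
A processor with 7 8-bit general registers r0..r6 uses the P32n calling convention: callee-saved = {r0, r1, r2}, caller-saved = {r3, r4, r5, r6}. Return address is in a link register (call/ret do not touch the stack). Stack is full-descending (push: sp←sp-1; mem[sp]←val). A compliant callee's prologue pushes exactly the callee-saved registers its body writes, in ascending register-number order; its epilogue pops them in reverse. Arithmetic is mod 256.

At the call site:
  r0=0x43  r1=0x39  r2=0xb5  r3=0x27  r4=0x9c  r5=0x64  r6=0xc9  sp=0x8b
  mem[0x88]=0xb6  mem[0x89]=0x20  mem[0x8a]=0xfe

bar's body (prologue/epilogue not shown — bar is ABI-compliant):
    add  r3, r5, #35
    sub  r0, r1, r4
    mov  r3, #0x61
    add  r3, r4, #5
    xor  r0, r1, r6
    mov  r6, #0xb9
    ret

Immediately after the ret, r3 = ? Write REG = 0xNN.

prologue: push r0 → mem[0x8a]=0x43, sp=0x8a
body[0] add  r3, r5, #35 → r3=0x87
body[1] sub  r0, r1, r4 → r0=0x9d
body[2] mov  r3, #0x61 → r3=0x61
body[3] add  r3, r4, #5 → r3=0xa1
body[4] xor  r0, r1, r6 → r0=0xf0
body[5] mov  r6, #0xb9 → r6=0xb9
epilogue: pop r0=0x43, sp=0x8b
r3 is caller-saved → body value

REG = 0xa1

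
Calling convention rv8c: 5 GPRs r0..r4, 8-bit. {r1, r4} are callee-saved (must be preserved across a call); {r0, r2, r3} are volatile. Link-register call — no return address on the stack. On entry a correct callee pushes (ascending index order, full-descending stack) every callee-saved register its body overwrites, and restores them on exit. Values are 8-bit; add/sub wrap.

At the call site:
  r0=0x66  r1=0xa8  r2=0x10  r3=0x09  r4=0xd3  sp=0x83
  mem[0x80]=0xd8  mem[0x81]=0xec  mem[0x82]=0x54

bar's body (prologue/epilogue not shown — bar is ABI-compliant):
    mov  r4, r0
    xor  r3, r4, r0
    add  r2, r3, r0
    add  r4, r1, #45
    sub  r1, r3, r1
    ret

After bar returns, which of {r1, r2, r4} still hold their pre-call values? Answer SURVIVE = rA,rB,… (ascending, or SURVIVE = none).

prologue: push r1 → mem[0x82]=0xa8, sp=0x82
prologue: push r4 → mem[0x81]=0xd3, sp=0x81
body[0] mov  r4, r0 → r4=0x66
body[1] xor  r3, r4, r0 → r3=0x00
body[2] add  r2, r3, r0 → r2=0x66
body[3] add  r4, r1, #45 → r4=0xd5
body[4] sub  r1, r3, r1 → r1=0x58
epilogue: pop r4=0xd3, sp=0x82
epilogue: pop r1=0xa8, sp=0x83
r1: callee-saved, written=True
r2: caller-saved, written=True
r4: callee-saved, written=True

SURVIVE = r1,r4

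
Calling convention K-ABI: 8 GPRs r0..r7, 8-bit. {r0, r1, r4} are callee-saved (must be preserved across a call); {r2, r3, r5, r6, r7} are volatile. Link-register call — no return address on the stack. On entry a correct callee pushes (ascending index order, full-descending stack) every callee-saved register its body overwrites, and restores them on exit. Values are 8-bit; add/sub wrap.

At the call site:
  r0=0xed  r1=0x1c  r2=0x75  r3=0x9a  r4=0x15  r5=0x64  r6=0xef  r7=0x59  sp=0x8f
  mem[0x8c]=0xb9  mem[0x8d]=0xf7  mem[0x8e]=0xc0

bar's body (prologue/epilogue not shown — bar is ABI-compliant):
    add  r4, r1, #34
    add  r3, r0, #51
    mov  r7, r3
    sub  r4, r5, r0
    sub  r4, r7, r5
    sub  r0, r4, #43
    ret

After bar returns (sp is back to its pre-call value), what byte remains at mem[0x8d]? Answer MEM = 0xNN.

MEM = 0x15

prologue: push r0 → mem[0x8e]=0xed, sp=0x8e
prologue: push r4 → mem[0x8d]=0x15, sp=0x8d
body[0] add  r4, r1, #34 → r4=0x3e
body[1] add  r3, r0, #51 → r3=0x20
body[2] mov  r7, r3 → r7=0x20
body[3] sub  r4, r5, r0 → r4=0x77
body[4] sub  r4, r7, r5 → r4=0xbc
body[5] sub  r0, r4, #43 → r0=0x91
epilogue: pop r4=0x15, sp=0x8e
epilogue: pop r0=0xed, sp=0x8f
prologue pushed ['r0', 'r4'] at ['0x8e', '0x8d']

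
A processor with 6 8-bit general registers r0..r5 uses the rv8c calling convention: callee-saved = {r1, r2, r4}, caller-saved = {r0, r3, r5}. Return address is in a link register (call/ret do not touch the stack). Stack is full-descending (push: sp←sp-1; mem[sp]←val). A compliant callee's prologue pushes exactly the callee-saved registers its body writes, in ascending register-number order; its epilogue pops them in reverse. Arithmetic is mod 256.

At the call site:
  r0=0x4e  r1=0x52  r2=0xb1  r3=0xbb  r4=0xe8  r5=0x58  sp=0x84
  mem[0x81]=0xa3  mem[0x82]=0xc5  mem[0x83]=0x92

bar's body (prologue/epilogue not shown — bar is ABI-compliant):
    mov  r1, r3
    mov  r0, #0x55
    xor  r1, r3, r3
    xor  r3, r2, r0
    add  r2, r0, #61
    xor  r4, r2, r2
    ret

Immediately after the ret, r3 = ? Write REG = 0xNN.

REG = 0xe4

prologue: push r1 -> mem[0x83]=0x52, sp=0x83
prologue: push r2 -> mem[0x82]=0xb1, sp=0x82
prologue: push r4 -> mem[0x81]=0xe8, sp=0x81
body[0] mov  r1, r3 -> r1=0xbb
body[1] mov  r0, #0x55 -> r0=0x55
body[2] xor  r1, r3, r3 -> r1=0x00
body[3] xor  r3, r2, r0 -> r3=0xe4
body[4] add  r2, r0, #61 -> r2=0x92
body[5] xor  r4, r2, r2 -> r4=0x00
epilogue: pop r4=0xe8, sp=0x82
epilogue: pop r2=0xb1, sp=0x83
epilogue: pop r1=0x52, sp=0x84
r3 is caller-saved -> body value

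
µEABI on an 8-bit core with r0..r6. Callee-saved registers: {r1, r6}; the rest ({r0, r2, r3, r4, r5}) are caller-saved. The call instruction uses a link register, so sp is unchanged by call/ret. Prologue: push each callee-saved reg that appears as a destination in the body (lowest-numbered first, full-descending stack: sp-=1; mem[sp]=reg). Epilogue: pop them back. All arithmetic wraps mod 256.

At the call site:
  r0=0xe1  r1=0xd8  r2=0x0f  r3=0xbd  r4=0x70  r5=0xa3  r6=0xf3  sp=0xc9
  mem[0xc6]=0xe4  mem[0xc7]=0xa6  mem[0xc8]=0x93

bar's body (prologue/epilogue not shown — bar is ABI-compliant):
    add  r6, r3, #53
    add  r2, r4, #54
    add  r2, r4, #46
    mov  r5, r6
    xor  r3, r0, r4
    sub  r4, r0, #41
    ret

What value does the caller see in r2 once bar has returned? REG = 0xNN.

prologue: push r6 -> mem[0xc8]=0xf3, sp=0xc8
body[0] add  r6, r3, #53 -> r6=0xf2
body[1] add  r2, r4, #54 -> r2=0xa6
body[2] add  r2, r4, #46 -> r2=0x9e
body[3] mov  r5, r6 -> r5=0xf2
body[4] xor  r3, r0, r4 -> r3=0x91
body[5] sub  r4, r0, #41 -> r4=0xb8
epilogue: pop r6=0xf3, sp=0xc9
r2 is caller-saved -> body value

REG = 0x9e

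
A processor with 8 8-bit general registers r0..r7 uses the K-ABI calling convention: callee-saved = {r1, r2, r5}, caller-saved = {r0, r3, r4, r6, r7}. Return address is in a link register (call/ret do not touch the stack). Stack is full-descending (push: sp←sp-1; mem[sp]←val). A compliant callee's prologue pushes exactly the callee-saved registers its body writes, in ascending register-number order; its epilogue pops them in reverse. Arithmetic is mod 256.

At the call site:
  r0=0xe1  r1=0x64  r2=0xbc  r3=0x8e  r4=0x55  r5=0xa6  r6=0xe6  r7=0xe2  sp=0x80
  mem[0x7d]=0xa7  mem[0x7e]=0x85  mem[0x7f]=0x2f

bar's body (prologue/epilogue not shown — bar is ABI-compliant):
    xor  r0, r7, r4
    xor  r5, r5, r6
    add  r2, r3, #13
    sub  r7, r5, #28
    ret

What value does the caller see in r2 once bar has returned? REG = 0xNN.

prologue: push r2 -> mem[0x7f]=0xbc, sp=0x7f
prologue: push r5 -> mem[0x7e]=0xa6, sp=0x7e
body[0] xor  r0, r7, r4 -> r0=0xb7
body[1] xor  r5, r5, r6 -> r5=0x40
body[2] add  r2, r3, #13 -> r2=0x9b
body[3] sub  r7, r5, #28 -> r7=0x24
epilogue: pop r5=0xa6, sp=0x7f
epilogue: pop r2=0xbc, sp=0x80
r2 is callee-saved -> restored

REG = 0xbc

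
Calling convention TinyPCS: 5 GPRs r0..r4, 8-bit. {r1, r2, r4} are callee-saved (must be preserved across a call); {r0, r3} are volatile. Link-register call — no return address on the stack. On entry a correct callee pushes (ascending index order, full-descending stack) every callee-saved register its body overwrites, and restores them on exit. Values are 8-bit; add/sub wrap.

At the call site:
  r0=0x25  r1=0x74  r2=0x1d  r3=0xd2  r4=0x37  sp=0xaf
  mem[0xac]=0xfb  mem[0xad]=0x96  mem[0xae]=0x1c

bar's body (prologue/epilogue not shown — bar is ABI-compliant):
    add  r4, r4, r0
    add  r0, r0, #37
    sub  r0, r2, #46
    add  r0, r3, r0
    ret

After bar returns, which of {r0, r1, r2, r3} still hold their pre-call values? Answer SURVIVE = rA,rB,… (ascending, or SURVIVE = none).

SURVIVE = r1,r2,r3

prologue: push r4 -> mem[0xae]=0x37, sp=0xae
body[0] add  r4, r4, r0 -> r4=0x5c
body[1] add  r0, r0, #37 -> r0=0x4a
body[2] sub  r0, r2, #46 -> r0=0xef
body[3] add  r0, r3, r0 -> r0=0xc1
epilogue: pop r4=0x37, sp=0xaf
r0: caller-saved, written=True
r1: callee-saved, written=False
r2: callee-saved, written=False
r3: caller-saved, written=False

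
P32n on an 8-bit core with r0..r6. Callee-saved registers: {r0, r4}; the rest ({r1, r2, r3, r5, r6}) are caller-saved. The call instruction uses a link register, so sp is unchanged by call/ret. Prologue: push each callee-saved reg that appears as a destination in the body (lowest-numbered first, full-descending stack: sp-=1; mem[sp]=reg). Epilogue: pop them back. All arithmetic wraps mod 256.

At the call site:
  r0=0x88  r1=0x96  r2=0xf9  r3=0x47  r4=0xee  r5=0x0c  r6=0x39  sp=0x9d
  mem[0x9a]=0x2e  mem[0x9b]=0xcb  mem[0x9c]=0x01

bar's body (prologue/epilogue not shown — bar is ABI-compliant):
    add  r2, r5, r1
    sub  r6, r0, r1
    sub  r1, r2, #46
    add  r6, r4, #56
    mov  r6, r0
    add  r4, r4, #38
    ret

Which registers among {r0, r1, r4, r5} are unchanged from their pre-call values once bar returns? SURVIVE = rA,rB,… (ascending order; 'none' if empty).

SURVIVE = r0,r4,r5

prologue: push r4 -> mem[0x9c]=0xee, sp=0x9c
body[0] add  r2, r5, r1 -> r2=0xa2
body[1] sub  r6, r0, r1 -> r6=0xf2
body[2] sub  r1, r2, #46 -> r1=0x74
body[3] add  r6, r4, #56 -> r6=0x26
body[4] mov  r6, r0 -> r6=0x88
body[5] add  r4, r4, #38 -> r4=0x14
epilogue: pop r4=0xee, sp=0x9d
r0: callee-saved, written=False
r1: caller-saved, written=True
r4: callee-saved, written=True
r5: caller-saved, written=False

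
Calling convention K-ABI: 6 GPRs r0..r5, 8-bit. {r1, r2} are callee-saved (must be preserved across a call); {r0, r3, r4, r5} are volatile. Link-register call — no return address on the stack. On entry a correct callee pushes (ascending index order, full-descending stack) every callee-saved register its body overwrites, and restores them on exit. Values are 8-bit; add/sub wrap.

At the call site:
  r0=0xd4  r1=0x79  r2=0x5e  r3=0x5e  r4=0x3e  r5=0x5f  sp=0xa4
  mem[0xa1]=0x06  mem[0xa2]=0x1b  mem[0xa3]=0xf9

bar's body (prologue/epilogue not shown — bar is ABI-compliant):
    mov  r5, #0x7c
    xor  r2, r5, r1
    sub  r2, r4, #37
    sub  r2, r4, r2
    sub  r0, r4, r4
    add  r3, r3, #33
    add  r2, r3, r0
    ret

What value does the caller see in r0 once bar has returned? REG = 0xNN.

REG = 0x00

prologue: push r2 → mem[0xa3]=0x5e, sp=0xa3
body[0] mov  r5, #0x7c → r5=0x7c
body[1] xor  r2, r5, r1 → r2=0x05
body[2] sub  r2, r4, #37 → r2=0x19
body[3] sub  r2, r4, r2 → r2=0x25
body[4] sub  r0, r4, r4 → r0=0x00
body[5] add  r3, r3, #33 → r3=0x7f
body[6] add  r2, r3, r0 → r2=0x7f
epilogue: pop r2=0x5e, sp=0xa4
r0 is caller-saved → body value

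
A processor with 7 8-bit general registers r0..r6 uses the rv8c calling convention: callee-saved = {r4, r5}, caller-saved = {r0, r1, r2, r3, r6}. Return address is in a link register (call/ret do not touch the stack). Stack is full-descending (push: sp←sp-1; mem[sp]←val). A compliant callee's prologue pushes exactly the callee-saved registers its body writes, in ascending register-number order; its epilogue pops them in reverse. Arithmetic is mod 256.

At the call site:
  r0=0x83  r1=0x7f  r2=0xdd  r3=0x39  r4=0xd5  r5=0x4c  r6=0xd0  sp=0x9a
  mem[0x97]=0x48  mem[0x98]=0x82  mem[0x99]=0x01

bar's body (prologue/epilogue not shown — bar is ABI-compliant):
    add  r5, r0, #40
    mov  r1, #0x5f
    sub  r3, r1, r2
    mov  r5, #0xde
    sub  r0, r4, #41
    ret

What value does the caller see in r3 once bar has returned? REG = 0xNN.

REG = 0x82

prologue: push r5 -> mem[0x99]=0x4c, sp=0x99
body[0] add  r5, r0, #40 -> r5=0xab
body[1] mov  r1, #0x5f -> r1=0x5f
body[2] sub  r3, r1, r2 -> r3=0x82
body[3] mov  r5, #0xde -> r5=0xde
body[4] sub  r0, r4, #41 -> r0=0xac
epilogue: pop r5=0x4c, sp=0x9a
r3 is caller-saved -> body value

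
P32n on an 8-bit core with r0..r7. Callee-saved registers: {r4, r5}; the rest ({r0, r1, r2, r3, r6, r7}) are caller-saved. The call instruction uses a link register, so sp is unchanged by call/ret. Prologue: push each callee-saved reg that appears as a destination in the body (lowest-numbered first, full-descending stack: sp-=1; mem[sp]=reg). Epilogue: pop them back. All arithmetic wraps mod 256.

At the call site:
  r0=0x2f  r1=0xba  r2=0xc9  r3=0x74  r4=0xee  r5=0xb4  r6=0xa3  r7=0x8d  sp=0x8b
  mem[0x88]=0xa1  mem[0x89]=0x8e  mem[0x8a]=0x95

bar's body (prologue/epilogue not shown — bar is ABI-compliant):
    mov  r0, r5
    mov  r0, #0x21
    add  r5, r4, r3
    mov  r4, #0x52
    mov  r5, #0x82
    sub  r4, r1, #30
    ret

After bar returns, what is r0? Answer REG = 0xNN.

REG = 0x21

prologue: push r4 -> mem[0x8a]=0xee, sp=0x8a
prologue: push r5 -> mem[0x89]=0xb4, sp=0x89
body[0] mov  r0, r5 -> r0=0xb4
body[1] mov  r0, #0x21 -> r0=0x21
body[2] add  r5, r4, r3 -> r5=0x62
body[3] mov  r4, #0x52 -> r4=0x52
body[4] mov  r5, #0x82 -> r5=0x82
body[5] sub  r4, r1, #30 -> r4=0x9c
epilogue: pop r5=0xb4, sp=0x8a
epilogue: pop r4=0xee, sp=0x8b
r0 is caller-saved -> body value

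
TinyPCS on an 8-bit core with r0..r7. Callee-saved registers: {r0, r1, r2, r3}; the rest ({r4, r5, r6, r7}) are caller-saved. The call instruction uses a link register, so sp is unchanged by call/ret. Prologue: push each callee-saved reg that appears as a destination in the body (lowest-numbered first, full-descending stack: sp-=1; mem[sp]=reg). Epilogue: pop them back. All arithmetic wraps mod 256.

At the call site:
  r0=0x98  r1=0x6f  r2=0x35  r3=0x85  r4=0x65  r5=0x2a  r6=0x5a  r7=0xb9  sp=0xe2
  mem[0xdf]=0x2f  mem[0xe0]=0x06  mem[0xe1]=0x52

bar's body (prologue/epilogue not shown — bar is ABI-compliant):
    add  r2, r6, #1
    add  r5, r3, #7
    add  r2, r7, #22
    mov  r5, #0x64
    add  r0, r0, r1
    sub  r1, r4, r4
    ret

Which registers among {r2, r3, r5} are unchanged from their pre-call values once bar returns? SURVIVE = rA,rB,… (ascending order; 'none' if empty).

SURVIVE = r2,r3

prologue: push r0 → mem[0xe1]=0x98, sp=0xe1
prologue: push r1 → mem[0xe0]=0x6f, sp=0xe0
prologue: push r2 → mem[0xdf]=0x35, sp=0xdf
body[0] add  r2, r6, #1 → r2=0x5b
body[1] add  r5, r3, #7 → r5=0x8c
body[2] add  r2, r7, #22 → r2=0xcf
body[3] mov  r5, #0x64 → r5=0x64
body[4] add  r0, r0, r1 → r0=0x07
body[5] sub  r1, r4, r4 → r1=0x00
epilogue: pop r2=0x35, sp=0xe0
epilogue: pop r1=0x6f, sp=0xe1
epilogue: pop r0=0x98, sp=0xe2
r2: callee-saved, written=True
r3: callee-saved, written=False
r5: caller-saved, written=True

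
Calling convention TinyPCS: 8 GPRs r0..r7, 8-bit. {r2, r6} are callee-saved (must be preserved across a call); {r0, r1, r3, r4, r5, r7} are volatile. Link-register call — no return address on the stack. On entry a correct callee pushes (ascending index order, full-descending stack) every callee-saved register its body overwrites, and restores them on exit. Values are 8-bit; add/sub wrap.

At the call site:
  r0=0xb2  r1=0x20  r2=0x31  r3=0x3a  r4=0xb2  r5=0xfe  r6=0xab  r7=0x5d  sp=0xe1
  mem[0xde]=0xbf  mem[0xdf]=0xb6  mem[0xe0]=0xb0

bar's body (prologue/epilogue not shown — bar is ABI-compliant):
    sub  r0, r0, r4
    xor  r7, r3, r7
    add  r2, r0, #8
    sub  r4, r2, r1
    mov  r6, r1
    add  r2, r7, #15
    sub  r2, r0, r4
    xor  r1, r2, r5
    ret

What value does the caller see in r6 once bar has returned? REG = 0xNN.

REG = 0xab

prologue: push r2 → mem[0xe0]=0x31, sp=0xe0
prologue: push r6 → mem[0xdf]=0xab, sp=0xdf
body[0] sub  r0, r0, r4 → r0=0x00
body[1] xor  r7, r3, r7 → r7=0x67
body[2] add  r2, r0, #8 → r2=0x08
body[3] sub  r4, r2, r1 → r4=0xe8
body[4] mov  r6, r1 → r6=0x20
body[5] add  r2, r7, #15 → r2=0x76
body[6] sub  r2, r0, r4 → r2=0x18
body[7] xor  r1, r2, r5 → r1=0xe6
epilogue: pop r6=0xab, sp=0xe0
epilogue: pop r2=0x31, sp=0xe1
r6 is callee-saved → restored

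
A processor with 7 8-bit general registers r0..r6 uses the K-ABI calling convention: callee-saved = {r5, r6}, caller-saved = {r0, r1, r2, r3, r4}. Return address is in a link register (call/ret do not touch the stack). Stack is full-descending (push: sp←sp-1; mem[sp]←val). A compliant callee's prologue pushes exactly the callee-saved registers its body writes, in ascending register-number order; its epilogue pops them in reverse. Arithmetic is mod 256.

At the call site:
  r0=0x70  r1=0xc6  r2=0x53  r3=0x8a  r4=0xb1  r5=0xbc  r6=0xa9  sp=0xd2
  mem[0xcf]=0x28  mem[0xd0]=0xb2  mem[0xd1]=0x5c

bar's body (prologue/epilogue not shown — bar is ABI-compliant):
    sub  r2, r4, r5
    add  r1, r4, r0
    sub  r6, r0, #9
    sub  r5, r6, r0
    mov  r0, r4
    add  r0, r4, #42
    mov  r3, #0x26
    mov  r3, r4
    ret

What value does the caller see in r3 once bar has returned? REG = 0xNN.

prologue: push r5 -> mem[0xd1]=0xbc, sp=0xd1
prologue: push r6 -> mem[0xd0]=0xa9, sp=0xd0
body[0] sub  r2, r4, r5 -> r2=0xf5
body[1] add  r1, r4, r0 -> r1=0x21
body[2] sub  r6, r0, #9 -> r6=0x67
body[3] sub  r5, r6, r0 -> r5=0xf7
body[4] mov  r0, r4 -> r0=0xb1
body[5] add  r0, r4, #42 -> r0=0xdb
body[6] mov  r3, #0x26 -> r3=0x26
body[7] mov  r3, r4 -> r3=0xb1
epilogue: pop r6=0xa9, sp=0xd1
epilogue: pop r5=0xbc, sp=0xd2
r3 is caller-saved -> body value

REG = 0xb1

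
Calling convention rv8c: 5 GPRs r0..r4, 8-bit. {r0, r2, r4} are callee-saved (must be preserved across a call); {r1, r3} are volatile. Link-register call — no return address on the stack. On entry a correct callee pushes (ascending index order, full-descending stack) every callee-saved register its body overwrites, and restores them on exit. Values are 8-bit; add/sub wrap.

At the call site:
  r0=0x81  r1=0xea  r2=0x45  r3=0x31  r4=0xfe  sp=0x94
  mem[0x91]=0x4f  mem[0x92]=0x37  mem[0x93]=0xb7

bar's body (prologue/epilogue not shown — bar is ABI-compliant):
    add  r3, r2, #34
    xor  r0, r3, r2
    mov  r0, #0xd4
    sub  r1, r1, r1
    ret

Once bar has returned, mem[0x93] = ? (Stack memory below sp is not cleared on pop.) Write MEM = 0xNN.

prologue: push r0 → mem[0x93]=0x81, sp=0x93
body[0] add  r3, r2, #34 → r3=0x67
body[1] xor  r0, r3, r2 → r0=0x22
body[2] mov  r0, #0xd4 → r0=0xd4
body[3] sub  r1, r1, r1 → r1=0x00
epilogue: pop r0=0x81, sp=0x94
prologue pushed ['r0'] at ['0x93']

MEM = 0x81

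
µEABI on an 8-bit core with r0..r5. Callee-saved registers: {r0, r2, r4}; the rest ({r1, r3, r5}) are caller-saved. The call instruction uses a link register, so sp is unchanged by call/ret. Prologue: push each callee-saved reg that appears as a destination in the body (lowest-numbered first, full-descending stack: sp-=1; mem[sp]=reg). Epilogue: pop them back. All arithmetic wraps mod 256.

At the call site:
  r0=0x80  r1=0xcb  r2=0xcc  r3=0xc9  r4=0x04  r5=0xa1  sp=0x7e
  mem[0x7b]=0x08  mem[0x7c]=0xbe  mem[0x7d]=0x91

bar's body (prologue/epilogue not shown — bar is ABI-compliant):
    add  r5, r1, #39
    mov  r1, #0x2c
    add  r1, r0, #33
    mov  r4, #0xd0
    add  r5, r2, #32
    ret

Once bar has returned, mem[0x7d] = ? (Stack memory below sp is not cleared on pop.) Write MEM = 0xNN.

prologue: push r4 -> mem[0x7d]=0x04, sp=0x7d
body[0] add  r5, r1, #39 -> r5=0xf2
body[1] mov  r1, #0x2c -> r1=0x2c
body[2] add  r1, r0, #33 -> r1=0xa1
body[3] mov  r4, #0xd0 -> r4=0xd0
body[4] add  r5, r2, #32 -> r5=0xec
epilogue: pop r4=0x04, sp=0x7e
prologue pushed ['r4'] at ['0x7d']

MEM = 0x04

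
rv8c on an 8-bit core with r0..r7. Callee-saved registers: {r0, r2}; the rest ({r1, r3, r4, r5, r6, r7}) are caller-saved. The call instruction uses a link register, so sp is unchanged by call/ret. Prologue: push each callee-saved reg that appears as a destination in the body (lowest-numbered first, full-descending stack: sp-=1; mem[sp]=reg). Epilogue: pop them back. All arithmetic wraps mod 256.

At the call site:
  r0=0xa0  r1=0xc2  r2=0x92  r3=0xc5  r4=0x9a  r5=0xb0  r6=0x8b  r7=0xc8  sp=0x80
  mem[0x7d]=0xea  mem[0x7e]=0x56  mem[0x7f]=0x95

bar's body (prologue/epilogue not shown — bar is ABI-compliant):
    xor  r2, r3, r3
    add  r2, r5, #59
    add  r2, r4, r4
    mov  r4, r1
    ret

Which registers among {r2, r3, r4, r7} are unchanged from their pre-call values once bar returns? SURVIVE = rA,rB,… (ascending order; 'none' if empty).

prologue: push r2 -> mem[0x7f]=0x92, sp=0x7f
body[0] xor  r2, r3, r3 -> r2=0x00
body[1] add  r2, r5, #59 -> r2=0xeb
body[2] add  r2, r4, r4 -> r2=0x34
body[3] mov  r4, r1 -> r4=0xc2
epilogue: pop r2=0x92, sp=0x80
r2: callee-saved, written=True
r3: caller-saved, written=False
r4: caller-saved, written=True
r7: caller-saved, written=False

SURVIVE = r2,r3,r7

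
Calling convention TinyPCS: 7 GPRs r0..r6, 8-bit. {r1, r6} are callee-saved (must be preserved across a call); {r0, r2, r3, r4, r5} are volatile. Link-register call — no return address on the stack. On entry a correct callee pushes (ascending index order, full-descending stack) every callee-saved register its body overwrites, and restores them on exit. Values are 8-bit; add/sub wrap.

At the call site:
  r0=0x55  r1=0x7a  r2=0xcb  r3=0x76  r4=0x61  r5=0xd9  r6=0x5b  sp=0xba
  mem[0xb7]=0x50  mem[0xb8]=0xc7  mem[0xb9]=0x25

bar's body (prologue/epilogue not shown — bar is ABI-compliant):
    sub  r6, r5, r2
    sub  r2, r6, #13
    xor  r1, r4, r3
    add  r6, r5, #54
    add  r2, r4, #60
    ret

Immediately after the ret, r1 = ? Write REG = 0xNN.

prologue: push r1 → mem[0xb9]=0x7a, sp=0xb9
prologue: push r6 → mem[0xb8]=0x5b, sp=0xb8
body[0] sub  r6, r5, r2 → r6=0x0e
body[1] sub  r2, r6, #13 → r2=0x01
body[2] xor  r1, r4, r3 → r1=0x17
body[3] add  r6, r5, #54 → r6=0x0f
body[4] add  r2, r4, #60 → r2=0x9d
epilogue: pop r6=0x5b, sp=0xb9
epilogue: pop r1=0x7a, sp=0xba
r1 is callee-saved → restored

REG = 0x7a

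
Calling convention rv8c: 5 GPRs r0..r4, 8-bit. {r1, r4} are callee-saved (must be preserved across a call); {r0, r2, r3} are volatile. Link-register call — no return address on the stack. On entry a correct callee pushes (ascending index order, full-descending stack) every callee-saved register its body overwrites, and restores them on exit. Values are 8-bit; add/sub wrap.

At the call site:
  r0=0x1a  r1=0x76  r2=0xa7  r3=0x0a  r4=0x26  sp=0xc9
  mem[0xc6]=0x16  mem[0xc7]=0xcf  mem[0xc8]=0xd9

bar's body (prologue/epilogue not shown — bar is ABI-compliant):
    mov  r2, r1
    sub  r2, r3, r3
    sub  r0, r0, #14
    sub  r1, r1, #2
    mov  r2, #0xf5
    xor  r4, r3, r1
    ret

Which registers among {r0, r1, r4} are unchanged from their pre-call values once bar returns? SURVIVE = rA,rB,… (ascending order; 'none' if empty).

SURVIVE = r1,r4

prologue: push r1 → mem[0xc8]=0x76, sp=0xc8
prologue: push r4 → mem[0xc7]=0x26, sp=0xc7
body[0] mov  r2, r1 → r2=0x76
body[1] sub  r2, r3, r3 → r2=0x00
body[2] sub  r0, r0, #14 → r0=0x0c
body[3] sub  r1, r1, #2 → r1=0x74
body[4] mov  r2, #0xf5 → r2=0xf5
body[5] xor  r4, r3, r1 → r4=0x7e
epilogue: pop r4=0x26, sp=0xc8
epilogue: pop r1=0x76, sp=0xc9
r0: caller-saved, written=True
r1: callee-saved, written=True
r4: callee-saved, written=True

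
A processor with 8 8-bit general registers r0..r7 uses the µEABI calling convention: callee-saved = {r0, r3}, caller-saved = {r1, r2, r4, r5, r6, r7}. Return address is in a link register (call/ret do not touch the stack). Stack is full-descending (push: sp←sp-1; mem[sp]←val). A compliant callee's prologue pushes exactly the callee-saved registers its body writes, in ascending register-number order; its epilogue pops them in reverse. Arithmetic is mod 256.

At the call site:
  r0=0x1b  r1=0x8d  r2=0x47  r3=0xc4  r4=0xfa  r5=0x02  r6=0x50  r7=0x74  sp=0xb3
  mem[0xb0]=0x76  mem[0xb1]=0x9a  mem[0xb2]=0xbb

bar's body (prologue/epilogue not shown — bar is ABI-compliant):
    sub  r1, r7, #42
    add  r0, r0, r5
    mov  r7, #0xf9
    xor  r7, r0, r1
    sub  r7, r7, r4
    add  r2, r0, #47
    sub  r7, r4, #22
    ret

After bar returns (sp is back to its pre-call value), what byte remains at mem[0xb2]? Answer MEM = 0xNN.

MEM = 0x1b

prologue: push r0 -> mem[0xb2]=0x1b, sp=0xb2
body[0] sub  r1, r7, #42 -> r1=0x4a
body[1] add  r0, r0, r5 -> r0=0x1d
body[2] mov  r7, #0xf9 -> r7=0xf9
body[3] xor  r7, r0, r1 -> r7=0x57
body[4] sub  r7, r7, r4 -> r7=0x5d
body[5] add  r2, r0, #47 -> r2=0x4c
body[6] sub  r7, r4, #22 -> r7=0xe4
epilogue: pop r0=0x1b, sp=0xb3
prologue pushed ['r0'] at ['0xb2']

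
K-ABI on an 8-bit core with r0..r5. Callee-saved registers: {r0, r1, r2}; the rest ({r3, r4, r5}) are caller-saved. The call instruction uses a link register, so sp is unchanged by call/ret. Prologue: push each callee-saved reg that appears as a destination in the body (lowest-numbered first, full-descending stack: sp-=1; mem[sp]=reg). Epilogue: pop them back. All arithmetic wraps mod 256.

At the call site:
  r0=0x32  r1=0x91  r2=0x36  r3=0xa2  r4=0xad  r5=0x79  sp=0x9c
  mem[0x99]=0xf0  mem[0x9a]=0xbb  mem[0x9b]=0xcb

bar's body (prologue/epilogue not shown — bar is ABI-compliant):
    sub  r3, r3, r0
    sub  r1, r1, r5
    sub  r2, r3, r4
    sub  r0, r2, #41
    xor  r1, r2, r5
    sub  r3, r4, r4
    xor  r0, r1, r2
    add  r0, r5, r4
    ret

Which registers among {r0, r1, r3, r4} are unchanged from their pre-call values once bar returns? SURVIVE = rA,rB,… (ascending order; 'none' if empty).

prologue: push r0 → mem[0x9b]=0x32, sp=0x9b
prologue: push r1 → mem[0x9a]=0x91, sp=0x9a
prologue: push r2 → mem[0x99]=0x36, sp=0x99
body[0] sub  r3, r3, r0 → r3=0x70
body[1] sub  r1, r1, r5 → r1=0x18
body[2] sub  r2, r3, r4 → r2=0xc3
body[3] sub  r0, r2, #41 → r0=0x9a
body[4] xor  r1, r2, r5 → r1=0xba
body[5] sub  r3, r4, r4 → r3=0x00
body[6] xor  r0, r1, r2 → r0=0x79
body[7] add  r0, r5, r4 → r0=0x26
epilogue: pop r2=0x36, sp=0x9a
epilogue: pop r1=0x91, sp=0x9b
epilogue: pop r0=0x32, sp=0x9c
r0: callee-saved, written=True
r1: callee-saved, written=True
r3: caller-saved, written=True
r4: caller-saved, written=False

SURVIVE = r0,r1,r4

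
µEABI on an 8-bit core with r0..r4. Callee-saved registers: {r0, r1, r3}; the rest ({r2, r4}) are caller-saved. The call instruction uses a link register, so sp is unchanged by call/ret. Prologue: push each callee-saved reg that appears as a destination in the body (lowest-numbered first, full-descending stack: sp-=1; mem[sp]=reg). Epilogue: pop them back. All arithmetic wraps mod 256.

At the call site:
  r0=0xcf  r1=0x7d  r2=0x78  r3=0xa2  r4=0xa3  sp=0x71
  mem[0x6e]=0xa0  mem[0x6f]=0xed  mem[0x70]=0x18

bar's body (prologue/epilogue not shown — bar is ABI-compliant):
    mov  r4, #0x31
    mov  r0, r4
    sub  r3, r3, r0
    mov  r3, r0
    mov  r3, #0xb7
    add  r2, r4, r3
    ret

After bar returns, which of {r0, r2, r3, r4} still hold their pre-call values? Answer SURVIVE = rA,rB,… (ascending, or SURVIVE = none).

SURVIVE = r0,r3

prologue: push r0 -> mem[0x70]=0xcf, sp=0x70
prologue: push r3 -> mem[0x6f]=0xa2, sp=0x6f
body[0] mov  r4, #0x31 -> r4=0x31
body[1] mov  r0, r4 -> r0=0x31
body[2] sub  r3, r3, r0 -> r3=0x71
body[3] mov  r3, r0 -> r3=0x31
body[4] mov  r3, #0xb7 -> r3=0xb7
body[5] add  r2, r4, r3 -> r2=0xe8
epilogue: pop r3=0xa2, sp=0x70
epilogue: pop r0=0xcf, sp=0x71
r0: callee-saved, written=True
r2: caller-saved, written=True
r3: callee-saved, written=True
r4: caller-saved, written=True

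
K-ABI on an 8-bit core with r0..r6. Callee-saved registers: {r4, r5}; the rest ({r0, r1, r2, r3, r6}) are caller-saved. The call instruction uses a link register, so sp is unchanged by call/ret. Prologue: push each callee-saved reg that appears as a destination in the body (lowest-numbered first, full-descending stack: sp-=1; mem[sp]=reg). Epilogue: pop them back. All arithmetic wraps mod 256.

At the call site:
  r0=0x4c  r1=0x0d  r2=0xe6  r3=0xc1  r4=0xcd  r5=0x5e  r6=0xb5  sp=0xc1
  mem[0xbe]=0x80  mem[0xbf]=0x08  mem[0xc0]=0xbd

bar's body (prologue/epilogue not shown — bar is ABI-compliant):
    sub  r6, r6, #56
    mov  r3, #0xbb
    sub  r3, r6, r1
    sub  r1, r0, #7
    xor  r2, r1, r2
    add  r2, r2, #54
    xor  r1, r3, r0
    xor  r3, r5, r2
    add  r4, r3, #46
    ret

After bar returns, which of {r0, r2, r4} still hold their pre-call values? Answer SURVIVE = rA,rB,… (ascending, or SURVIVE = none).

prologue: push r4 -> mem[0xc0]=0xcd, sp=0xc0
body[0] sub  r6, r6, #56 -> r6=0x7d
body[1] mov  r3, #0xbb -> r3=0xbb
body[2] sub  r3, r6, r1 -> r3=0x70
body[3] sub  r1, r0, #7 -> r1=0x45
body[4] xor  r2, r1, r2 -> r2=0xa3
body[5] add  r2, r2, #54 -> r2=0xd9
body[6] xor  r1, r3, r0 -> r1=0x3c
body[7] xor  r3, r5, r2 -> r3=0x87
body[8] add  r4, r3, #46 -> r4=0xb5
epilogue: pop r4=0xcd, sp=0xc1
r0: caller-saved, written=False
r2: caller-saved, written=True
r4: callee-saved, written=True

SURVIVE = r0,r4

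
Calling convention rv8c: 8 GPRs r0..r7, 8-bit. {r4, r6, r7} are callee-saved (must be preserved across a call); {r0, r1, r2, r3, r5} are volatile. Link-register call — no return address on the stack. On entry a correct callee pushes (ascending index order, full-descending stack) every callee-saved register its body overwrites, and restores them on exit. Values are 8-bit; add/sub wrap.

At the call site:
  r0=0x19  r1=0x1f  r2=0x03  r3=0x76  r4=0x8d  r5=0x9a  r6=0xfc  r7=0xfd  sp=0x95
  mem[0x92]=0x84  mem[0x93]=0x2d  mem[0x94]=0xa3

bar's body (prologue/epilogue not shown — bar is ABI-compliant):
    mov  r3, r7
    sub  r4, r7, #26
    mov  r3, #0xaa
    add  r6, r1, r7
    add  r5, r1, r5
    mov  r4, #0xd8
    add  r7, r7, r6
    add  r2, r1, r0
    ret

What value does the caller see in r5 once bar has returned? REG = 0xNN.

prologue: push r4 -> mem[0x94]=0x8d, sp=0x94
prologue: push r6 -> mem[0x93]=0xfc, sp=0x93
prologue: push r7 -> mem[0x92]=0xfd, sp=0x92
body[0] mov  r3, r7 -> r3=0xfd
body[1] sub  r4, r7, #26 -> r4=0xe3
body[2] mov  r3, #0xaa -> r3=0xaa
body[3] add  r6, r1, r7 -> r6=0x1c
body[4] add  r5, r1, r5 -> r5=0xb9
body[5] mov  r4, #0xd8 -> r4=0xd8
body[6] add  r7, r7, r6 -> r7=0x19
body[7] add  r2, r1, r0 -> r2=0x38
epilogue: pop r7=0xfd, sp=0x93
epilogue: pop r6=0xfc, sp=0x94
epilogue: pop r4=0x8d, sp=0x95
r5 is caller-saved -> body value

REG = 0xb9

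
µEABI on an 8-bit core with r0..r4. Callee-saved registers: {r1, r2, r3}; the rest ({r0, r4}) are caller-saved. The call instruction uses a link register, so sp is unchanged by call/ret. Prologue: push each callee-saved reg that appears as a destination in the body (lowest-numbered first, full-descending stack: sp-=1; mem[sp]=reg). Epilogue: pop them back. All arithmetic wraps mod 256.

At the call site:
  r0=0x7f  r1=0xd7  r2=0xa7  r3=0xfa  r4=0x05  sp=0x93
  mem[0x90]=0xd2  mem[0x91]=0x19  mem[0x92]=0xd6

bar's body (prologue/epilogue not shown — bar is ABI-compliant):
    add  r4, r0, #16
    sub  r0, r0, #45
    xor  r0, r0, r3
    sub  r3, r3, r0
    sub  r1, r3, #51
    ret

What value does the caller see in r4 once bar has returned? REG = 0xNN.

prologue: push r1 -> mem[0x92]=0xd7, sp=0x92
prologue: push r3 -> mem[0x91]=0xfa, sp=0x91
body[0] add  r4, r0, #16 -> r4=0x8f
body[1] sub  r0, r0, #45 -> r0=0x52
body[2] xor  r0, r0, r3 -> r0=0xa8
body[3] sub  r3, r3, r0 -> r3=0x52
body[4] sub  r1, r3, #51 -> r1=0x1f
epilogue: pop r3=0xfa, sp=0x92
epilogue: pop r1=0xd7, sp=0x93
r4 is caller-saved -> body value

REG = 0x8f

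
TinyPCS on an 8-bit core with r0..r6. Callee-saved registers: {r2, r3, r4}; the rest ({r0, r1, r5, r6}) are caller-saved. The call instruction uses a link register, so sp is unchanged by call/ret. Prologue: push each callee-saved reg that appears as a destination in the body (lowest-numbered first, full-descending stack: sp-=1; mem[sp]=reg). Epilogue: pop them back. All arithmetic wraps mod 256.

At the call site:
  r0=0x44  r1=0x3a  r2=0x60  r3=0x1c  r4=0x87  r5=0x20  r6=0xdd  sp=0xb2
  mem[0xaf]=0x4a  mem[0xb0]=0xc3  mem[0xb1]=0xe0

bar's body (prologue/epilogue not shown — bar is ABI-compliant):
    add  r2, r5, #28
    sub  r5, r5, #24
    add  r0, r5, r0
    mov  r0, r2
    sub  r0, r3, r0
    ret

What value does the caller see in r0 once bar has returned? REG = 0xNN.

prologue: push r2 → mem[0xb1]=0x60, sp=0xb1
body[0] add  r2, r5, #28 → r2=0x3c
body[1] sub  r5, r5, #24 → r5=0x08
body[2] add  r0, r5, r0 → r0=0x4c
body[3] mov  r0, r2 → r0=0x3c
body[4] sub  r0, r3, r0 → r0=0xe0
epilogue: pop r2=0x60, sp=0xb2
r0 is caller-saved → body value

REG = 0xe0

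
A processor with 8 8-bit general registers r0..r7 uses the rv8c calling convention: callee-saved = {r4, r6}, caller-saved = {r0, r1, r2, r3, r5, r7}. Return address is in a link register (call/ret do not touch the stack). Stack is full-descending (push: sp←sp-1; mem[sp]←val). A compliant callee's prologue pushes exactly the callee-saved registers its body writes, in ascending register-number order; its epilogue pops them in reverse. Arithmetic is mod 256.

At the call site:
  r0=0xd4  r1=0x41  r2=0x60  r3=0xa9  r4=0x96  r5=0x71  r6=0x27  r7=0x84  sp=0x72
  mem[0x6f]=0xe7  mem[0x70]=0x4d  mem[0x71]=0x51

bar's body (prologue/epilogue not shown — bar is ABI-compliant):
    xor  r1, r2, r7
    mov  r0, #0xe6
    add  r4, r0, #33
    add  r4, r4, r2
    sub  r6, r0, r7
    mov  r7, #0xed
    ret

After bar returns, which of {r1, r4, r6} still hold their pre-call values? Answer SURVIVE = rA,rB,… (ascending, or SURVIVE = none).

SURVIVE = r4,r6

prologue: push r4 → mem[0x71]=0x96, sp=0x71
prologue: push r6 → mem[0x70]=0x27, sp=0x70
body[0] xor  r1, r2, r7 → r1=0xe4
body[1] mov  r0, #0xe6 → r0=0xe6
body[2] add  r4, r0, #33 → r4=0x07
body[3] add  r4, r4, r2 → r4=0x67
body[4] sub  r6, r0, r7 → r6=0x62
body[5] mov  r7, #0xed → r7=0xed
epilogue: pop r6=0x27, sp=0x71
epilogue: pop r4=0x96, sp=0x72
r1: caller-saved, written=True
r4: callee-saved, written=True
r6: callee-saved, written=True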